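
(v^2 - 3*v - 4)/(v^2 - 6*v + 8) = (v + 1)/(v - 2)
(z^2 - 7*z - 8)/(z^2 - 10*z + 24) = (z^2 - 7*z - 8)/(z^2 - 10*z + 24)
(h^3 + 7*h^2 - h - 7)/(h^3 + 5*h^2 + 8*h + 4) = (h^2 + 6*h - 7)/(h^2 + 4*h + 4)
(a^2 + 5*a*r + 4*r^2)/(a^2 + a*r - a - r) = (a + 4*r)/(a - 1)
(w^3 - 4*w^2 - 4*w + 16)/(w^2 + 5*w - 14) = (w^2 - 2*w - 8)/(w + 7)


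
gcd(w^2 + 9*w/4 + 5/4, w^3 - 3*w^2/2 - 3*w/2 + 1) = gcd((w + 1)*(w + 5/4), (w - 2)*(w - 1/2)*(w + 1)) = w + 1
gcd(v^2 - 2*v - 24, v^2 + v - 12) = v + 4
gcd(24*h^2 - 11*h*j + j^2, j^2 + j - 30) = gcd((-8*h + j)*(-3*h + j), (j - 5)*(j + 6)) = 1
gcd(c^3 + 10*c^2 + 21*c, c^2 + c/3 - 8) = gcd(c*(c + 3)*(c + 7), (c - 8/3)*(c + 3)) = c + 3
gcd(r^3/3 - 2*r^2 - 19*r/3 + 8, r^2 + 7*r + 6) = 1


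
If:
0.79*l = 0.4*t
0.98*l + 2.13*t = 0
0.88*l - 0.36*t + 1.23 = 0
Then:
No Solution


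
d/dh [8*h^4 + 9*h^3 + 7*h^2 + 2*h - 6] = 32*h^3 + 27*h^2 + 14*h + 2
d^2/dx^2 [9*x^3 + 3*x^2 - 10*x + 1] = 54*x + 6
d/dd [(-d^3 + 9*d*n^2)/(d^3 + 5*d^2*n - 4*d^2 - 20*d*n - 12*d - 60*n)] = (-d*(d^2 - 9*n^2)*(-3*d^2 - 10*d*n + 8*d + 20*n + 12) + 3*(d^2 - 3*n^2)*(-d^3 - 5*d^2*n + 4*d^2 + 20*d*n + 12*d + 60*n))/(-d^3 - 5*d^2*n + 4*d^2 + 20*d*n + 12*d + 60*n)^2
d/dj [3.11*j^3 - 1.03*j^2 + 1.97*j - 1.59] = 9.33*j^2 - 2.06*j + 1.97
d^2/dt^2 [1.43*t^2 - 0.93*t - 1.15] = 2.86000000000000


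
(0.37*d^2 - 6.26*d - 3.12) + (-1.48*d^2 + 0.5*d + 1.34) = -1.11*d^2 - 5.76*d - 1.78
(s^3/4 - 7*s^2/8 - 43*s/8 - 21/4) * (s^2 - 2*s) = s^5/4 - 11*s^4/8 - 29*s^3/8 + 11*s^2/2 + 21*s/2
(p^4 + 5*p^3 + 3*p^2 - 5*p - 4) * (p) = p^5 + 5*p^4 + 3*p^3 - 5*p^2 - 4*p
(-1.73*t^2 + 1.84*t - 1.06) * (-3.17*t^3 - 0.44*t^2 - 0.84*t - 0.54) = 5.4841*t^5 - 5.0716*t^4 + 4.0038*t^3 - 0.145*t^2 - 0.1032*t + 0.5724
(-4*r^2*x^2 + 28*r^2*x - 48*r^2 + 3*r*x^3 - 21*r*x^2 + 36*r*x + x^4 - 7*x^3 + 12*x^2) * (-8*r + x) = 32*r^3*x^2 - 224*r^3*x + 384*r^3 - 28*r^2*x^3 + 196*r^2*x^2 - 336*r^2*x - 5*r*x^4 + 35*r*x^3 - 60*r*x^2 + x^5 - 7*x^4 + 12*x^3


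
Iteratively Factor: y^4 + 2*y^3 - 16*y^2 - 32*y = (y + 4)*(y^3 - 2*y^2 - 8*y) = y*(y + 4)*(y^2 - 2*y - 8) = y*(y - 4)*(y + 4)*(y + 2)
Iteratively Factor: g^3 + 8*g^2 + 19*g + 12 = (g + 4)*(g^2 + 4*g + 3) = (g + 1)*(g + 4)*(g + 3)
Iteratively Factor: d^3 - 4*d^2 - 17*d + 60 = (d + 4)*(d^2 - 8*d + 15) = (d - 3)*(d + 4)*(d - 5)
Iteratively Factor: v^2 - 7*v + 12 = (v - 4)*(v - 3)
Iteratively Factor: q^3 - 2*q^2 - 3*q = (q)*(q^2 - 2*q - 3) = q*(q - 3)*(q + 1)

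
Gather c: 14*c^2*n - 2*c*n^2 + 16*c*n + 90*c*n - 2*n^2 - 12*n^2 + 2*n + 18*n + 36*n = 14*c^2*n + c*(-2*n^2 + 106*n) - 14*n^2 + 56*n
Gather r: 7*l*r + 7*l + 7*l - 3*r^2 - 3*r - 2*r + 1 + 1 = 14*l - 3*r^2 + r*(7*l - 5) + 2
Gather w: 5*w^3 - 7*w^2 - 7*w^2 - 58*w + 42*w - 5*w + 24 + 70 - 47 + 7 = 5*w^3 - 14*w^2 - 21*w + 54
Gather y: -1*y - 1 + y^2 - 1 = y^2 - y - 2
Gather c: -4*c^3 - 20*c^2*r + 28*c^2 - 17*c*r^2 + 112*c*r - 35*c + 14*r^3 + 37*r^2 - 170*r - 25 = -4*c^3 + c^2*(28 - 20*r) + c*(-17*r^2 + 112*r - 35) + 14*r^3 + 37*r^2 - 170*r - 25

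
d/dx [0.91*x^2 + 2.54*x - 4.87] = 1.82*x + 2.54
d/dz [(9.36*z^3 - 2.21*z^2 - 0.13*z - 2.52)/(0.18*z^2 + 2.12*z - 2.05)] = (1.6848*z^4 + 39.6864*z^3 - 62.2258*z^2 + 9.9682*z + 5.6089)/(0.0324*z^4 + 0.7632*z^3 + 3.7564*z^2 - 8.692*z + 4.2025)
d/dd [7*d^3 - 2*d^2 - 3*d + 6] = 21*d^2 - 4*d - 3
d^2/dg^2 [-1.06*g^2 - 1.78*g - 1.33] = -2.12000000000000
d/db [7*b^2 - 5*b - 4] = 14*b - 5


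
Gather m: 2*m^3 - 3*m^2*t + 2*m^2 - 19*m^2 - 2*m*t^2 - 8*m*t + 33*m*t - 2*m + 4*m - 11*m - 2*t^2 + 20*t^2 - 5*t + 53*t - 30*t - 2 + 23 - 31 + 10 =2*m^3 + m^2*(-3*t - 17) + m*(-2*t^2 + 25*t - 9) + 18*t^2 + 18*t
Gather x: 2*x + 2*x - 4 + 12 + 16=4*x + 24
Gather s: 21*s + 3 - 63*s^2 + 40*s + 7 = -63*s^2 + 61*s + 10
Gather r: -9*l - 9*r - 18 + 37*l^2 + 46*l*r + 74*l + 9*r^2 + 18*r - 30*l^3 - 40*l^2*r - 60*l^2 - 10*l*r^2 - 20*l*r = -30*l^3 - 23*l^2 + 65*l + r^2*(9 - 10*l) + r*(-40*l^2 + 26*l + 9) - 18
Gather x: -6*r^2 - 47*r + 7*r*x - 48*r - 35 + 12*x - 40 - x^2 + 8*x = -6*r^2 - 95*r - x^2 + x*(7*r + 20) - 75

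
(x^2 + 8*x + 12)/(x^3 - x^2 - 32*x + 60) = (x + 2)/(x^2 - 7*x + 10)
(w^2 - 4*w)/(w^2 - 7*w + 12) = w/(w - 3)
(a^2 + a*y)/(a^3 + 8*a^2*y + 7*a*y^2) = 1/(a + 7*y)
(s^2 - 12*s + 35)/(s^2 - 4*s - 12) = (-s^2 + 12*s - 35)/(-s^2 + 4*s + 12)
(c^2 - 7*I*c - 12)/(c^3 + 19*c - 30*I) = (c - 4*I)/(c^2 + 3*I*c + 10)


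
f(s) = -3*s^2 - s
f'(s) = -6*s - 1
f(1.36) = -6.91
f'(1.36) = -9.16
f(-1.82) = -8.12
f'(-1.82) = 9.92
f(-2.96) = -23.32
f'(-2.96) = 16.76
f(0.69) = -2.12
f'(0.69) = -5.14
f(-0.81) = -1.16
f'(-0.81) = 3.86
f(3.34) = -36.81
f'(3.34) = -21.04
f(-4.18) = -48.24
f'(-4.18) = 24.08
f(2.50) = -21.25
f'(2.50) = -16.00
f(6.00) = -114.00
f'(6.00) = -37.00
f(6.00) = -114.00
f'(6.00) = -37.00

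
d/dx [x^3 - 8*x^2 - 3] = x*(3*x - 16)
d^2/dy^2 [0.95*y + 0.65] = 0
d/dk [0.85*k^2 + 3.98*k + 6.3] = 1.7*k + 3.98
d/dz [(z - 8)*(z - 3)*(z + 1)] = 3*z^2 - 20*z + 13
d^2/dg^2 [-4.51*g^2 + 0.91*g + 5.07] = -9.02000000000000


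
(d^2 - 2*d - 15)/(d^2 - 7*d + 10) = (d + 3)/(d - 2)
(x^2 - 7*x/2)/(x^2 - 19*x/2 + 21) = x/(x - 6)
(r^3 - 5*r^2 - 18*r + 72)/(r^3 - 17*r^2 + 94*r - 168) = (r^2 + r - 12)/(r^2 - 11*r + 28)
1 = 1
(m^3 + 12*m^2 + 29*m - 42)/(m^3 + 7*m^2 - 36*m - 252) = (m - 1)/(m - 6)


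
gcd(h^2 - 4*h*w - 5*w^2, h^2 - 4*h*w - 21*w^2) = 1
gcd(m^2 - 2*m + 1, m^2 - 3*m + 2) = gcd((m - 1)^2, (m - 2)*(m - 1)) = m - 1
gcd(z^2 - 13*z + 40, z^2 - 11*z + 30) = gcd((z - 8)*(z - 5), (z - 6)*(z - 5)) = z - 5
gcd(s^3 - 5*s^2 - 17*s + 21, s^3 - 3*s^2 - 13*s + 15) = s^2 + 2*s - 3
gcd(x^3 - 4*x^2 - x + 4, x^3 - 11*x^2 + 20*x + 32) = x^2 - 3*x - 4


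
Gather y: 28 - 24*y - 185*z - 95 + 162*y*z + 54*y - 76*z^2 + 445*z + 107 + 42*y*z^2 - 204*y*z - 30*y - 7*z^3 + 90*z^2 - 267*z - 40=y*(42*z^2 - 42*z) - 7*z^3 + 14*z^2 - 7*z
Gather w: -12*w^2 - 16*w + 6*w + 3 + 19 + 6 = -12*w^2 - 10*w + 28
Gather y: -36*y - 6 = -36*y - 6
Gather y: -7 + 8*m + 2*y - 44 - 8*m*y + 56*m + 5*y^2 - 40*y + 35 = 64*m + 5*y^2 + y*(-8*m - 38) - 16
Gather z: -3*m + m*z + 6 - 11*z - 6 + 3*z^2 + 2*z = -3*m + 3*z^2 + z*(m - 9)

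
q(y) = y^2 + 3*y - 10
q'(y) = 2*y + 3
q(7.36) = 66.25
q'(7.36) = 17.72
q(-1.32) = -12.22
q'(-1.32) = 0.36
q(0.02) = -9.94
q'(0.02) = 3.04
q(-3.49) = -8.29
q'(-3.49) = -3.98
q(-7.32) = 21.62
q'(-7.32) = -11.64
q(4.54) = 24.23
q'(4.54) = 12.08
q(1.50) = -3.25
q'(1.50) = 6.00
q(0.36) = -8.79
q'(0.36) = 3.72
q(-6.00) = 8.00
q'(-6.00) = -9.00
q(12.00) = 170.00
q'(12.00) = 27.00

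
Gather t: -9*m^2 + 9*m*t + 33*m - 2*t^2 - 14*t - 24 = -9*m^2 + 33*m - 2*t^2 + t*(9*m - 14) - 24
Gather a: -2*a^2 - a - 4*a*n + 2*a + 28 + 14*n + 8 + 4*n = -2*a^2 + a*(1 - 4*n) + 18*n + 36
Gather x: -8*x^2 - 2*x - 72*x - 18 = -8*x^2 - 74*x - 18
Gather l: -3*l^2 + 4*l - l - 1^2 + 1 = -3*l^2 + 3*l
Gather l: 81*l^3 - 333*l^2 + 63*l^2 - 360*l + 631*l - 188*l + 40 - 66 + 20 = 81*l^3 - 270*l^2 + 83*l - 6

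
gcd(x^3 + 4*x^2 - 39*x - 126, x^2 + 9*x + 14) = x + 7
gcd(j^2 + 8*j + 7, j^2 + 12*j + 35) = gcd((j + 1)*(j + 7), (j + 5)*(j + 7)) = j + 7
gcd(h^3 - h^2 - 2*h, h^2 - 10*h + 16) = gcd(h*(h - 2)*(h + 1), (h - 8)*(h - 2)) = h - 2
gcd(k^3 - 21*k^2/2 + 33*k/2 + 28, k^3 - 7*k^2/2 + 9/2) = k + 1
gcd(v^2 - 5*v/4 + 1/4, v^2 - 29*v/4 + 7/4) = v - 1/4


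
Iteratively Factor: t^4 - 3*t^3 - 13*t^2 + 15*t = (t - 5)*(t^3 + 2*t^2 - 3*t) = (t - 5)*(t - 1)*(t^2 + 3*t) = t*(t - 5)*(t - 1)*(t + 3)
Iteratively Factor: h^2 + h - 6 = (h + 3)*(h - 2)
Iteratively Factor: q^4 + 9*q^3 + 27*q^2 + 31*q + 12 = (q + 3)*(q^3 + 6*q^2 + 9*q + 4) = (q + 3)*(q + 4)*(q^2 + 2*q + 1) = (q + 1)*(q + 3)*(q + 4)*(q + 1)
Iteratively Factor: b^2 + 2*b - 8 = (b + 4)*(b - 2)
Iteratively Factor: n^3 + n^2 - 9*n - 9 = (n - 3)*(n^2 + 4*n + 3) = (n - 3)*(n + 1)*(n + 3)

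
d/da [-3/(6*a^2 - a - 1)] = 3*(12*a - 1)/(-6*a^2 + a + 1)^2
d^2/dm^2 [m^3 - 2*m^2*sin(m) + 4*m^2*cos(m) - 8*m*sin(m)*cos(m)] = 2*m^2*sin(m) - 4*m^2*cos(m) - 16*m*sin(m) + 16*m*sin(2*m) - 8*m*cos(m) + 6*m - 4*sin(m) + 8*cos(m) - 16*cos(2*m)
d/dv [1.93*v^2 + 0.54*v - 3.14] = 3.86*v + 0.54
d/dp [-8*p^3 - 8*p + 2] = -24*p^2 - 8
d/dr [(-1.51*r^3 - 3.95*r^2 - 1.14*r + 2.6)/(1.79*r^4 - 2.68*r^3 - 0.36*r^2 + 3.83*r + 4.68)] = (2.7029*r^6 + 14.141*r^5 - 3.92060000000001*r^4 - 36.293*r^3 - 15.8353*r^2 - 35.1*r - 15.2932)/(3.2041*r^8 - 9.5944*r^7 + 5.8936*r^6 + 15.641*r^5 - 3.6448*r^4 - 27.8424*r^3 + 11.2993*r^2 + 35.8488*r + 21.9024)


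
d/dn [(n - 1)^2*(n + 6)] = (n - 1)*(3*n + 11)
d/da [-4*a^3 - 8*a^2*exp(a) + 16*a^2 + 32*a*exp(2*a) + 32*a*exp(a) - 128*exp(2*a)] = -8*a^2*exp(a) - 12*a^2 + 64*a*exp(2*a) + 16*a*exp(a) + 32*a - 224*exp(2*a) + 32*exp(a)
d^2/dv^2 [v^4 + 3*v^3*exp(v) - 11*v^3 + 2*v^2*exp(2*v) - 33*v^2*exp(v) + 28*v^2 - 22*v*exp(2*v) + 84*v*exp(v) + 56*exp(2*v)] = 3*v^3*exp(v) + 8*v^2*exp(2*v) - 15*v^2*exp(v) + 12*v^2 - 72*v*exp(2*v) - 30*v*exp(v) - 66*v + 140*exp(2*v) + 102*exp(v) + 56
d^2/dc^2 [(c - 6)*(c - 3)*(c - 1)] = 6*c - 20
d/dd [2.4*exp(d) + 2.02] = 2.4*exp(d)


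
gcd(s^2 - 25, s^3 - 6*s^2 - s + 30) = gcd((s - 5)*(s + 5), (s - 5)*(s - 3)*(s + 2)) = s - 5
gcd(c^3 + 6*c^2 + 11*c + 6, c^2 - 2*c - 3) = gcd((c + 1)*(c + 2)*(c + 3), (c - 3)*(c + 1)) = c + 1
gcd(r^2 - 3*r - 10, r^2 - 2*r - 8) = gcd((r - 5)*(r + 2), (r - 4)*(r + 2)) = r + 2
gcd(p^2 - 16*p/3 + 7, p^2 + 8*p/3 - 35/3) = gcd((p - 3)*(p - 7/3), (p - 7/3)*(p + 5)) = p - 7/3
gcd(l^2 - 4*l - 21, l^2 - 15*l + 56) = l - 7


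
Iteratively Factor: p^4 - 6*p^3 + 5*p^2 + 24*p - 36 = (p - 2)*(p^3 - 4*p^2 - 3*p + 18) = (p - 2)*(p + 2)*(p^2 - 6*p + 9) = (p - 3)*(p - 2)*(p + 2)*(p - 3)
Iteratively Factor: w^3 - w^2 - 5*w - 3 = (w + 1)*(w^2 - 2*w - 3) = (w - 3)*(w + 1)*(w + 1)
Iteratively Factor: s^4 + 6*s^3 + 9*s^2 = (s + 3)*(s^3 + 3*s^2) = s*(s + 3)*(s^2 + 3*s) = s^2*(s + 3)*(s + 3)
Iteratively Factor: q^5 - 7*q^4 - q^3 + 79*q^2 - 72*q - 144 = (q - 4)*(q^4 - 3*q^3 - 13*q^2 + 27*q + 36) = (q - 4)*(q + 3)*(q^3 - 6*q^2 + 5*q + 12) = (q - 4)*(q - 3)*(q + 3)*(q^2 - 3*q - 4) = (q - 4)*(q - 3)*(q + 1)*(q + 3)*(q - 4)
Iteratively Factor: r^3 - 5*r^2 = (r - 5)*(r^2) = r*(r - 5)*(r)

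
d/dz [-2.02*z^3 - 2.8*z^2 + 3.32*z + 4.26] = -6.06*z^2 - 5.6*z + 3.32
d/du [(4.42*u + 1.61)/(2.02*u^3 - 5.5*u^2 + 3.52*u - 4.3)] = (-17.8568*u^3 + 14.5534*u^2 + 17.71*u - 24.6732)/(4.0804*u^6 - 22.22*u^5 + 44.4708*u^4 - 56.092*u^3 + 59.6904*u^2 - 30.272*u + 18.49)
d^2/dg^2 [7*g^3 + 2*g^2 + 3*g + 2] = 42*g + 4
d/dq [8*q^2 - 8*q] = 16*q - 8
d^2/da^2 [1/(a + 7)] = 2/(a + 7)^3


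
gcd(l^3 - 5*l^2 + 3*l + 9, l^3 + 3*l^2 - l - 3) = l + 1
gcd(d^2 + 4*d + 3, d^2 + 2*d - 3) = d + 3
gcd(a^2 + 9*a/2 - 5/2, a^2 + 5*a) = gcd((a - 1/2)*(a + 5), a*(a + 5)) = a + 5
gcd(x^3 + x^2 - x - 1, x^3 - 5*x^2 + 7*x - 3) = x - 1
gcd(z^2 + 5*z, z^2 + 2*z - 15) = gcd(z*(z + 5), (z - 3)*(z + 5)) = z + 5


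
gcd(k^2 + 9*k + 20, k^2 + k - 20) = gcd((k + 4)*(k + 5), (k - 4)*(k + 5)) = k + 5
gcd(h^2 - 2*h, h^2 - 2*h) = h^2 - 2*h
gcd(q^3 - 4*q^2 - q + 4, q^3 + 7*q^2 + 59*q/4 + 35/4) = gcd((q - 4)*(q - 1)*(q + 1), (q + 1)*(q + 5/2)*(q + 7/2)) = q + 1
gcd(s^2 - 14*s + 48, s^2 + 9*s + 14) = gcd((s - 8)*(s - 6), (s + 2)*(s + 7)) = 1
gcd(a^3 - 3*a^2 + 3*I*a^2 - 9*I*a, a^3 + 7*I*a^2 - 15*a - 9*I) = a + 3*I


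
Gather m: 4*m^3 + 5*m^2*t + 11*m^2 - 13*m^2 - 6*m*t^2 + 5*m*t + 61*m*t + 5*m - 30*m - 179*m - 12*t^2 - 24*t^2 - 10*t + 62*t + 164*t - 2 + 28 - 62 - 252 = 4*m^3 + m^2*(5*t - 2) + m*(-6*t^2 + 66*t - 204) - 36*t^2 + 216*t - 288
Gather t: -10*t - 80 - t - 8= -11*t - 88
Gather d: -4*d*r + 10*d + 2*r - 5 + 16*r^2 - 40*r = d*(10 - 4*r) + 16*r^2 - 38*r - 5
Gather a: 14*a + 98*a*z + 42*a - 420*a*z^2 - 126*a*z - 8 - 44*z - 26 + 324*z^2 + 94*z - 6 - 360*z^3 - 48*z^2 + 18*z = a*(-420*z^2 - 28*z + 56) - 360*z^3 + 276*z^2 + 68*z - 40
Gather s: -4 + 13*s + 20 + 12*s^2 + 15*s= 12*s^2 + 28*s + 16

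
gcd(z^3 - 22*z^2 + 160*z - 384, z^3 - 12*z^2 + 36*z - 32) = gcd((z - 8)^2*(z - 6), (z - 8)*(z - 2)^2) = z - 8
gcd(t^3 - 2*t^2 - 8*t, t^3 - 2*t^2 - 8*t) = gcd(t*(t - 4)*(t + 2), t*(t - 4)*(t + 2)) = t^3 - 2*t^2 - 8*t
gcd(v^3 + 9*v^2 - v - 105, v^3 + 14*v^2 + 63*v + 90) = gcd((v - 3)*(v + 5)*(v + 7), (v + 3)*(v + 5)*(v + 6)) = v + 5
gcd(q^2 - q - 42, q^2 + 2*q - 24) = q + 6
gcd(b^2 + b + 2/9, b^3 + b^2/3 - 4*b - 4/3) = b + 1/3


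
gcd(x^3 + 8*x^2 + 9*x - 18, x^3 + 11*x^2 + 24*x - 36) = x^2 + 5*x - 6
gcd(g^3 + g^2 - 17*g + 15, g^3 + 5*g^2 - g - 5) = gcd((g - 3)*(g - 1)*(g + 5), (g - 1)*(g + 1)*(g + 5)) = g^2 + 4*g - 5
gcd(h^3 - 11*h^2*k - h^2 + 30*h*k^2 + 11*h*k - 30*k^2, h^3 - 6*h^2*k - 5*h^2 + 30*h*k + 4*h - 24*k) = h^2 - 6*h*k - h + 6*k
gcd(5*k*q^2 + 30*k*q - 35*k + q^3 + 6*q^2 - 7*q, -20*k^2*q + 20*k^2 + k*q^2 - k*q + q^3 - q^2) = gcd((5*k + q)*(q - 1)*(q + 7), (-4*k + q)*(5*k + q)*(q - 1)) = 5*k*q - 5*k + q^2 - q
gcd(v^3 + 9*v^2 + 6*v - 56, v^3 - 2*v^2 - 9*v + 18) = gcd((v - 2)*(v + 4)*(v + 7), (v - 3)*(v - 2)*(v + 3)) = v - 2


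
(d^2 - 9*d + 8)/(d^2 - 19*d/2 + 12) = 2*(d - 1)/(2*d - 3)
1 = 1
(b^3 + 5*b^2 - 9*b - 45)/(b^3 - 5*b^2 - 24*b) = (b^2 + 2*b - 15)/(b*(b - 8))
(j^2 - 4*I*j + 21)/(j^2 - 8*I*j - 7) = (j + 3*I)/(j - I)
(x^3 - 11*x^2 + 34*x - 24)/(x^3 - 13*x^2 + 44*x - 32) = (x - 6)/(x - 8)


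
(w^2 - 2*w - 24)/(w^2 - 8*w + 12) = (w + 4)/(w - 2)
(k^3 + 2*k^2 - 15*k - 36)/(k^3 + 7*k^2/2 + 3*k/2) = 2*(k^2 - k - 12)/(k*(2*k + 1))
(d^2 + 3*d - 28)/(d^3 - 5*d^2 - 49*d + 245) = (d - 4)/(d^2 - 12*d + 35)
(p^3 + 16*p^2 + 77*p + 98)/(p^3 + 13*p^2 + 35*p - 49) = (p + 2)/(p - 1)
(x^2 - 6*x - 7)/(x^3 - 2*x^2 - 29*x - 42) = (x + 1)/(x^2 + 5*x + 6)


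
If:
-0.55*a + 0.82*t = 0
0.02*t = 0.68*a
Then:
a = 0.00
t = 0.00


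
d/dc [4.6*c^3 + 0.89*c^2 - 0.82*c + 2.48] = 13.8*c^2 + 1.78*c - 0.82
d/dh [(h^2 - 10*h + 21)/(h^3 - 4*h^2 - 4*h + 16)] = (-h^4 + 20*h^3 - 107*h^2 + 200*h - 76)/(h^6 - 8*h^5 + 8*h^4 + 64*h^3 - 112*h^2 - 128*h + 256)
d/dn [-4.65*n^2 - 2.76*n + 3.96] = -9.3*n - 2.76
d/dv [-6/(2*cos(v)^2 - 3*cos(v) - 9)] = 6*(3 - 4*cos(v))*sin(v)/(3*cos(v) - cos(2*v) + 8)^2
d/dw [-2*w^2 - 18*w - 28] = -4*w - 18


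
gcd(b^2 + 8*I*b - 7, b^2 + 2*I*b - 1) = b + I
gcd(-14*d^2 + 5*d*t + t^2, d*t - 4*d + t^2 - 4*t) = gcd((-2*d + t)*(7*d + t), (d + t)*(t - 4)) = 1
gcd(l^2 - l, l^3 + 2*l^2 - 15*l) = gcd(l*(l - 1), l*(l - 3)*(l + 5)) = l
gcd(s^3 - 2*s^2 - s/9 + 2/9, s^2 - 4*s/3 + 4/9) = 1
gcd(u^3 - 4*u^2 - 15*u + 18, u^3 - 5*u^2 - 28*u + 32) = u - 1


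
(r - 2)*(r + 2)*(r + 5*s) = r^3 + 5*r^2*s - 4*r - 20*s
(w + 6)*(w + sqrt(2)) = w^2 + sqrt(2)*w + 6*w + 6*sqrt(2)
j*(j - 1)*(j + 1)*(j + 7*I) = j^4 + 7*I*j^3 - j^2 - 7*I*j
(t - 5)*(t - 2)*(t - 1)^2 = t^4 - 9*t^3 + 25*t^2 - 27*t + 10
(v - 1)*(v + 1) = v^2 - 1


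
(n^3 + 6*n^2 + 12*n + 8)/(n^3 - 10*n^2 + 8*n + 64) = (n^2 + 4*n + 4)/(n^2 - 12*n + 32)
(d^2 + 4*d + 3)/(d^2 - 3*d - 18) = (d + 1)/(d - 6)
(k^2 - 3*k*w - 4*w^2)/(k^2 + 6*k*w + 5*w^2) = (k - 4*w)/(k + 5*w)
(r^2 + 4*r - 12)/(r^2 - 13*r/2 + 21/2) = 2*(r^2 + 4*r - 12)/(2*r^2 - 13*r + 21)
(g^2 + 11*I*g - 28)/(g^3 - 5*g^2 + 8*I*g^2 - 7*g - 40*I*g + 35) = (g + 4*I)/(g^2 + g*(-5 + I) - 5*I)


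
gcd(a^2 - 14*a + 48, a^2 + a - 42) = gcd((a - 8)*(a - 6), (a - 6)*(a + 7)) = a - 6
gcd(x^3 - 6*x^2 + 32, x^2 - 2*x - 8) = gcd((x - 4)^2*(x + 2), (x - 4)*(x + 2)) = x^2 - 2*x - 8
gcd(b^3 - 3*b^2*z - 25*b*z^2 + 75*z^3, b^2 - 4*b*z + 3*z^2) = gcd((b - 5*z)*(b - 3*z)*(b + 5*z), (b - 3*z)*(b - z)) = -b + 3*z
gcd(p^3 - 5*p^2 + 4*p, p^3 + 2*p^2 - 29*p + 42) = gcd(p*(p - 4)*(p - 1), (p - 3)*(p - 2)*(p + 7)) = 1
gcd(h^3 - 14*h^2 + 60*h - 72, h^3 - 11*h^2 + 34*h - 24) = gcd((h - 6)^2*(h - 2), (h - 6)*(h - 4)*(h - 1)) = h - 6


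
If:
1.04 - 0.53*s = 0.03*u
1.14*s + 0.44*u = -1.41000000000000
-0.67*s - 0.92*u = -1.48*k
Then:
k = -4.90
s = 2.51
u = -9.71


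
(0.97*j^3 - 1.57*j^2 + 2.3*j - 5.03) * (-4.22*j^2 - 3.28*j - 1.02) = -4.0934*j^5 + 3.4438*j^4 - 5.5458*j^3 + 15.284*j^2 + 14.1524*j + 5.1306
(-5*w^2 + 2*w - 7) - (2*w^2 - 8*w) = -7*w^2 + 10*w - 7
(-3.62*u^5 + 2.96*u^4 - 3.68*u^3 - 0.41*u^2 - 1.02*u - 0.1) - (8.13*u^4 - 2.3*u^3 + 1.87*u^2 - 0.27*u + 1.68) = -3.62*u^5 - 5.17*u^4 - 1.38*u^3 - 2.28*u^2 - 0.75*u - 1.78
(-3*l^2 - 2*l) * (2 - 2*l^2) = 6*l^4 + 4*l^3 - 6*l^2 - 4*l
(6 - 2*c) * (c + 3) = 18 - 2*c^2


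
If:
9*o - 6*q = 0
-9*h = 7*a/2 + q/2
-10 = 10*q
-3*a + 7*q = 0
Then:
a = -7/3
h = 26/27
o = -2/3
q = -1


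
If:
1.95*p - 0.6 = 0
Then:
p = 0.31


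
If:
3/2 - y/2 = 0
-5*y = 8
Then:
No Solution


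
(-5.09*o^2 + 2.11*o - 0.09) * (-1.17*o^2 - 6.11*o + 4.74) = 5.9553*o^4 + 28.6312*o^3 - 36.9134*o^2 + 10.5513*o - 0.4266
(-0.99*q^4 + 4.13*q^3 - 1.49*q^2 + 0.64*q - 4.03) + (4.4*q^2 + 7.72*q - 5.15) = -0.99*q^4 + 4.13*q^3 + 2.91*q^2 + 8.36*q - 9.18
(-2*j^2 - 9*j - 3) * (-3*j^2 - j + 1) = 6*j^4 + 29*j^3 + 16*j^2 - 6*j - 3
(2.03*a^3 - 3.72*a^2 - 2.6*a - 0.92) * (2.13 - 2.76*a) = -5.6028*a^4 + 14.5911*a^3 - 0.747600000000001*a^2 - 2.9988*a - 1.9596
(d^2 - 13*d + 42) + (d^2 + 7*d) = 2*d^2 - 6*d + 42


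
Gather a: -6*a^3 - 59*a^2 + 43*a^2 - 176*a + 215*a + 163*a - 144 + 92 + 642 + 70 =-6*a^3 - 16*a^2 + 202*a + 660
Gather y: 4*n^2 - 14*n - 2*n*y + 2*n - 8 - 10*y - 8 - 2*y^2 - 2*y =4*n^2 - 12*n - 2*y^2 + y*(-2*n - 12) - 16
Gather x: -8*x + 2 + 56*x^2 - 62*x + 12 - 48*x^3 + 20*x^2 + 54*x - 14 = -48*x^3 + 76*x^2 - 16*x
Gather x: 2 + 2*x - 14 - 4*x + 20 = 8 - 2*x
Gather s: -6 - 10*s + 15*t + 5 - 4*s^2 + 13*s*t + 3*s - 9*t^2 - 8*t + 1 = -4*s^2 + s*(13*t - 7) - 9*t^2 + 7*t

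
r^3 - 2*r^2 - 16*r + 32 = (r - 4)*(r - 2)*(r + 4)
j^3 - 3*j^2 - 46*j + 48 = (j - 8)*(j - 1)*(j + 6)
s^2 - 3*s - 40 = (s - 8)*(s + 5)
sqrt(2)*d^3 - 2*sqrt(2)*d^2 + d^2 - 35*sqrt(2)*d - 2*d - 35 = (d - 7)*(d + 5)*(sqrt(2)*d + 1)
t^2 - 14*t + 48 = (t - 8)*(t - 6)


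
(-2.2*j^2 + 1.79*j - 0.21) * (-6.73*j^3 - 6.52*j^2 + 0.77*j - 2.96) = 14.806*j^5 + 2.2973*j^4 - 11.9515*j^3 + 9.2595*j^2 - 5.4601*j + 0.6216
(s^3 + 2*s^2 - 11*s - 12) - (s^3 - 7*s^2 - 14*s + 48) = 9*s^2 + 3*s - 60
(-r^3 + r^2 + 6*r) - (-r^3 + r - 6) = r^2 + 5*r + 6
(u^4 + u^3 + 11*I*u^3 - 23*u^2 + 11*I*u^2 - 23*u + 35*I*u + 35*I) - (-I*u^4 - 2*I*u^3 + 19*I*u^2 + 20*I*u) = u^4 + I*u^4 + u^3 + 13*I*u^3 - 23*u^2 - 8*I*u^2 - 23*u + 15*I*u + 35*I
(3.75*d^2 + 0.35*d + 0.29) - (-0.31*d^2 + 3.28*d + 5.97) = 4.06*d^2 - 2.93*d - 5.68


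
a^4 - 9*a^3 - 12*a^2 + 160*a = a*(a - 8)*(a - 5)*(a + 4)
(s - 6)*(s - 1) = s^2 - 7*s + 6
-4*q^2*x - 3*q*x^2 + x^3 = x*(-4*q + x)*(q + x)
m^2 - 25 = (m - 5)*(m + 5)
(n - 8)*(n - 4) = n^2 - 12*n + 32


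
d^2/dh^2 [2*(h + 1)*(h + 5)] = 4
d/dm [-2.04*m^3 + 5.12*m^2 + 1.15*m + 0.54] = -6.12*m^2 + 10.24*m + 1.15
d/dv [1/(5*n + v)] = -1/(5*n + v)^2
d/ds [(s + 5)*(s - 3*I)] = 2*s + 5 - 3*I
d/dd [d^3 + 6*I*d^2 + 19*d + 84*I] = 3*d^2 + 12*I*d + 19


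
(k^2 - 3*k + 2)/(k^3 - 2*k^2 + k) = (k - 2)/(k*(k - 1))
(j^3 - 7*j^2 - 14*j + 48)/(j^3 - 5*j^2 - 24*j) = (j - 2)/j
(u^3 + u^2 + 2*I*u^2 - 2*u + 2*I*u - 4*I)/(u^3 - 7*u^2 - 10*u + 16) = (u + 2*I)/(u - 8)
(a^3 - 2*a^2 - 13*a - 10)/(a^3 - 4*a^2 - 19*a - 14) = (a - 5)/(a - 7)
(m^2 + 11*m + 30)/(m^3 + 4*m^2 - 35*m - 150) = (m + 6)/(m^2 - m - 30)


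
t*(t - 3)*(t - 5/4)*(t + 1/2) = t^4 - 15*t^3/4 + 13*t^2/8 + 15*t/8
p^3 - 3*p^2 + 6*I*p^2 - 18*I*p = p*(p - 3)*(p + 6*I)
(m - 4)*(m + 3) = m^2 - m - 12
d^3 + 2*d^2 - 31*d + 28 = (d - 4)*(d - 1)*(d + 7)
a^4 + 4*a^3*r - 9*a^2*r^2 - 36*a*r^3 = a*(a - 3*r)*(a + 3*r)*(a + 4*r)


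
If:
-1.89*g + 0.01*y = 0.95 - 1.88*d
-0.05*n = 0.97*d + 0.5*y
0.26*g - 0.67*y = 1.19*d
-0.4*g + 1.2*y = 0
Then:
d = -0.02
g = -0.52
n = 2.04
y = -0.17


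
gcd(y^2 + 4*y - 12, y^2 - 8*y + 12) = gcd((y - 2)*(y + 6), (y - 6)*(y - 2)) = y - 2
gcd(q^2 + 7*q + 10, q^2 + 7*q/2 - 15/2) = q + 5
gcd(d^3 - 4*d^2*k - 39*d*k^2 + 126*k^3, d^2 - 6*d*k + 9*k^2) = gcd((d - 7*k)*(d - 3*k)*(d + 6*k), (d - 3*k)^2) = d - 3*k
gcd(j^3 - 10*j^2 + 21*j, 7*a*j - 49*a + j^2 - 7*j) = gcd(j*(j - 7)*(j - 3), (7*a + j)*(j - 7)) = j - 7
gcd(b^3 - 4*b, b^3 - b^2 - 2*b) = b^2 - 2*b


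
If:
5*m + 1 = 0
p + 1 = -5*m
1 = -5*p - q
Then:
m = -1/5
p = 0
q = -1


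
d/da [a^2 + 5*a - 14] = 2*a + 5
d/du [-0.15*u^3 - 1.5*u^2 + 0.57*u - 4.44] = -0.45*u^2 - 3.0*u + 0.57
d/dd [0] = 0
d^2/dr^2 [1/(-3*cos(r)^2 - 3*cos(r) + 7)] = 3*(12*sin(r)^4 - 37*sin(r)^2 - 17*cos(r)/4 + 9*cos(3*r)/4 + 5)/(-3*sin(r)^2 + 3*cos(r) - 4)^3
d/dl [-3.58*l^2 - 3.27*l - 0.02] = -7.16*l - 3.27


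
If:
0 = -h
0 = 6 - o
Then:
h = 0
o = 6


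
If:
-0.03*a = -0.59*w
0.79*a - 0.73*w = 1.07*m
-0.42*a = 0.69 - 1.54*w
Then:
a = -2.02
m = -1.42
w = -0.10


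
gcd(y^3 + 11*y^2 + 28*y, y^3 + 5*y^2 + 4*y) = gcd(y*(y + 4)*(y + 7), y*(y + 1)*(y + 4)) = y^2 + 4*y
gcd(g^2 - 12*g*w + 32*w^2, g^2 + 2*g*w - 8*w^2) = 1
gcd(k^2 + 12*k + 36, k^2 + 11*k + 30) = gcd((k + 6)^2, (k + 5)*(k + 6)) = k + 6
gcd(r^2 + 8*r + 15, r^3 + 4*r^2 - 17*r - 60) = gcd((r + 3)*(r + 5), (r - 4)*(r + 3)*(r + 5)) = r^2 + 8*r + 15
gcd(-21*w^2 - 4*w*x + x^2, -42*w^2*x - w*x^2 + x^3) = -7*w + x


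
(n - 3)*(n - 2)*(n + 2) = n^3 - 3*n^2 - 4*n + 12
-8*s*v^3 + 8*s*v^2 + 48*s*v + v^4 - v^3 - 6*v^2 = v*(-8*s + v)*(v - 3)*(v + 2)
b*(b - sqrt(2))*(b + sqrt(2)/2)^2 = b^4 - 3*b^2/2 - sqrt(2)*b/2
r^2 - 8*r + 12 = (r - 6)*(r - 2)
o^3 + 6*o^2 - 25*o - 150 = (o - 5)*(o + 5)*(o + 6)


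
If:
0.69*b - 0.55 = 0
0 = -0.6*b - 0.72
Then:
No Solution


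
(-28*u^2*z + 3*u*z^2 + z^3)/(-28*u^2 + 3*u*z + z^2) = z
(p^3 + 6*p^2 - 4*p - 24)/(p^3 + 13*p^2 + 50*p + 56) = (p^2 + 4*p - 12)/(p^2 + 11*p + 28)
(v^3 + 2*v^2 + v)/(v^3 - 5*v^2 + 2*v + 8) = v*(v + 1)/(v^2 - 6*v + 8)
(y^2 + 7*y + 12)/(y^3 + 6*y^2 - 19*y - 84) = (y + 4)/(y^2 + 3*y - 28)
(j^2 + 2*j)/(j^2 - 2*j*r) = (j + 2)/(j - 2*r)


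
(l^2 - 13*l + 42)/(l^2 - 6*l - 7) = (l - 6)/(l + 1)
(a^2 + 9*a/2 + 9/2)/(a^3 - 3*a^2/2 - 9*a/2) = (a + 3)/(a*(a - 3))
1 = 1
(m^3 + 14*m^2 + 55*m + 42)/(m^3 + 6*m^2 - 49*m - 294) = (m + 1)/(m - 7)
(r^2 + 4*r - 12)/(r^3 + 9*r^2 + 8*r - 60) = 1/(r + 5)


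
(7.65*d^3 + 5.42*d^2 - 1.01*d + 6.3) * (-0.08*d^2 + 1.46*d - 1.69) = -0.612*d^5 + 10.7354*d^4 - 4.9345*d^3 - 11.1384*d^2 + 10.9049*d - 10.647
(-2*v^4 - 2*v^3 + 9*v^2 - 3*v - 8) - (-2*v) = -2*v^4 - 2*v^3 + 9*v^2 - v - 8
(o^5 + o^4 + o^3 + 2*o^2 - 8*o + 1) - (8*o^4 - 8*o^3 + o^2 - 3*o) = o^5 - 7*o^4 + 9*o^3 + o^2 - 5*o + 1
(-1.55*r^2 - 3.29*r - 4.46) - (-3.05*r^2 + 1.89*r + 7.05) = 1.5*r^2 - 5.18*r - 11.51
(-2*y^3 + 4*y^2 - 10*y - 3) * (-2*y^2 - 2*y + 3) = 4*y^5 - 4*y^4 + 6*y^3 + 38*y^2 - 24*y - 9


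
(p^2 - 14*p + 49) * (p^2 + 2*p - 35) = p^4 - 12*p^3 - 14*p^2 + 588*p - 1715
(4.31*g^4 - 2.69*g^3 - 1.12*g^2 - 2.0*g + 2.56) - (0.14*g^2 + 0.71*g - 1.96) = 4.31*g^4 - 2.69*g^3 - 1.26*g^2 - 2.71*g + 4.52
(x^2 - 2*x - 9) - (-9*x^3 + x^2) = 9*x^3 - 2*x - 9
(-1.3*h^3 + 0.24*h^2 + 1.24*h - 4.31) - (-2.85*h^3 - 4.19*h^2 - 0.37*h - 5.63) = 1.55*h^3 + 4.43*h^2 + 1.61*h + 1.32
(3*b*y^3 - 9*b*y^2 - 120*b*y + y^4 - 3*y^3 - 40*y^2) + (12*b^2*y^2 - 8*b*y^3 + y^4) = 12*b^2*y^2 - 5*b*y^3 - 9*b*y^2 - 120*b*y + 2*y^4 - 3*y^3 - 40*y^2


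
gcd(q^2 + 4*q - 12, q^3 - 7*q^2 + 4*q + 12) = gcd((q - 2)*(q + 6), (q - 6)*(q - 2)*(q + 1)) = q - 2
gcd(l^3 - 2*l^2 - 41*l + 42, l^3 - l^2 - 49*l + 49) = l^2 - 8*l + 7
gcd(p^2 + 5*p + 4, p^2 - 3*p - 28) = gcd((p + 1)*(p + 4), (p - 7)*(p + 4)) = p + 4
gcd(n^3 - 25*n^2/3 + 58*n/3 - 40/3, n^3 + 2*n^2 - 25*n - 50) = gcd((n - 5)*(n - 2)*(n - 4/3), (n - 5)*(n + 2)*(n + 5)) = n - 5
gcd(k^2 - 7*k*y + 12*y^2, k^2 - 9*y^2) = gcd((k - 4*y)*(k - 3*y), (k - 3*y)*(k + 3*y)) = -k + 3*y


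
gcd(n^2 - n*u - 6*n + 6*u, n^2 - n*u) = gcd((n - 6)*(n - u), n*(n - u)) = -n + u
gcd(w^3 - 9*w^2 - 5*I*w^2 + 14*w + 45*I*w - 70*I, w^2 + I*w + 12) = 1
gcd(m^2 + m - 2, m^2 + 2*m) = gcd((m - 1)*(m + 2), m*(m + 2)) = m + 2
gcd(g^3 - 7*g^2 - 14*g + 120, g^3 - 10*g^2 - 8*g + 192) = g^2 - 2*g - 24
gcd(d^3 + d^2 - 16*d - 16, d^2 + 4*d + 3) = d + 1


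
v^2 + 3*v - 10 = (v - 2)*(v + 5)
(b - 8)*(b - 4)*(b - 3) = b^3 - 15*b^2 + 68*b - 96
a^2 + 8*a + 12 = (a + 2)*(a + 6)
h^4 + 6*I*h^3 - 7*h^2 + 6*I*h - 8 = (h - I)*(h + I)*(h + 2*I)*(h + 4*I)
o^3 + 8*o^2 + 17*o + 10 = (o + 1)*(o + 2)*(o + 5)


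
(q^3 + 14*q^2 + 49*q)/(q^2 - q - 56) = q*(q + 7)/(q - 8)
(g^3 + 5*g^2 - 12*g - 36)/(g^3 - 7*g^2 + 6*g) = (g^3 + 5*g^2 - 12*g - 36)/(g*(g^2 - 7*g + 6))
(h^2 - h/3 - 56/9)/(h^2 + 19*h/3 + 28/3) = (h - 8/3)/(h + 4)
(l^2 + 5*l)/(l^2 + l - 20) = l/(l - 4)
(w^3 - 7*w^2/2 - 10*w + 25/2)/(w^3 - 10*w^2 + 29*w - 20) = (w + 5/2)/(w - 4)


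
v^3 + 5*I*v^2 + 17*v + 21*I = (v - 3*I)*(v + I)*(v + 7*I)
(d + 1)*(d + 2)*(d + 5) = d^3 + 8*d^2 + 17*d + 10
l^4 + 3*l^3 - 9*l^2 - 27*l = l*(l - 3)*(l + 3)^2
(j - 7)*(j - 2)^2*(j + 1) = j^4 - 10*j^3 + 21*j^2 + 4*j - 28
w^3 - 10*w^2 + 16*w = w*(w - 8)*(w - 2)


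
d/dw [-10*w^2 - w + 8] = -20*w - 1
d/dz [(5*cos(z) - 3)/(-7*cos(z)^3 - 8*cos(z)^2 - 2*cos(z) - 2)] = 16*(-70*cos(z)^3 + 23*cos(z)^2 + 48*cos(z) + 16)*sin(z)/(-32*sin(z)^2 + 29*cos(z) + 7*cos(3*z) + 40)^2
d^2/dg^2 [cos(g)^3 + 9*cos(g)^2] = -3*cos(g)/4 - 18*cos(2*g) - 9*cos(3*g)/4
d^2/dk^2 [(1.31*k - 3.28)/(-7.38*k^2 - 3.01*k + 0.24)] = (-(1.31*k - 3.28)*(14.76*k + 3.01)*(29.52*k + 6.02) + (58.0068*k - 40.5266)*(7.38*k^2 + 3.01*k - 0.24))/(7.38*k^2 + 3.01*k - 0.24)^3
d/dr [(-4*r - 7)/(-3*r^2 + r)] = (-12*r^2 - 42*r + 7)/(r^2*(9*r^2 - 6*r + 1))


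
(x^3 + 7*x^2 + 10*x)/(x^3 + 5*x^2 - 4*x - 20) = x/(x - 2)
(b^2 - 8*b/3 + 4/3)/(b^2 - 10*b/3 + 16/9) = 3*(b - 2)/(3*b - 8)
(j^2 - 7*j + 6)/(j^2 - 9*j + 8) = (j - 6)/(j - 8)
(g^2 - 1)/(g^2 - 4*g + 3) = (g + 1)/(g - 3)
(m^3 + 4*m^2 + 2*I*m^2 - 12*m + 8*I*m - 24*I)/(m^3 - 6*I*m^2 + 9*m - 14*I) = (m^2 + 4*m - 12)/(m^2 - 8*I*m - 7)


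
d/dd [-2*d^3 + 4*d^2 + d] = -6*d^2 + 8*d + 1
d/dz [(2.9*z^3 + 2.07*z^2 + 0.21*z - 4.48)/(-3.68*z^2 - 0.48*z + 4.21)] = (-10.672*z^4 - 2.784*z^3 + 36.4062*z^2 - 15.5434*z - 1.2663)/(13.5424*z^4 + 3.5328*z^3 - 30.7552*z^2 - 4.0416*z + 17.7241)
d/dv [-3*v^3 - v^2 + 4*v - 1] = -9*v^2 - 2*v + 4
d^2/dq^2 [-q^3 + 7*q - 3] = -6*q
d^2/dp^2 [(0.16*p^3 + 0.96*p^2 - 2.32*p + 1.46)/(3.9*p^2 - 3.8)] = (-2.8421709430404e-14*p^4 - 65.832*p^3 + 218.6028*p^2 - 192.432*p + 70.9992)/(59.319*p^6 - 173.394*p^4 + 168.948*p^2 - 54.872)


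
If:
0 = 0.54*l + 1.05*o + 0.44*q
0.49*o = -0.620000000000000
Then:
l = 2.46031746031746 - 0.814814814814815*q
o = -1.27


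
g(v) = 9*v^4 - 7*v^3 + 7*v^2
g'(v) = 36*v^3 - 21*v^2 + 14*v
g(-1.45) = 75.84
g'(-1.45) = -174.20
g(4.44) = 3022.93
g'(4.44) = 2799.20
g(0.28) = 0.45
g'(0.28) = 3.06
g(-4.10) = 3143.30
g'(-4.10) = -2891.57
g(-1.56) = 96.91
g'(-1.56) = -209.62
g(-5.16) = 7528.40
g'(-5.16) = -5577.35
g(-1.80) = 157.98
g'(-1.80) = -303.19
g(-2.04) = 244.43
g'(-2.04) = -421.58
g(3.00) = 603.00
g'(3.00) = 825.00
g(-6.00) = 13428.00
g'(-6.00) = -8616.00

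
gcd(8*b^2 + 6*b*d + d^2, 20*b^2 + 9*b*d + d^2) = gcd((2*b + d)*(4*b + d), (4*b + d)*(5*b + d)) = 4*b + d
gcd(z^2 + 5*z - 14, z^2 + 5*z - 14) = z^2 + 5*z - 14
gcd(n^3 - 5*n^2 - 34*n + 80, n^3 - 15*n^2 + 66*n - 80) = n^2 - 10*n + 16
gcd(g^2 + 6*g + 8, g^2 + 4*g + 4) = g + 2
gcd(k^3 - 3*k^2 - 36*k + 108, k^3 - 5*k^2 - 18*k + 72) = k^2 - 9*k + 18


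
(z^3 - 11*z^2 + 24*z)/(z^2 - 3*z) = z - 8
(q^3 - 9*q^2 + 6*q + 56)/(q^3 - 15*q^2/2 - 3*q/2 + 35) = 2*(q - 4)/(2*q - 5)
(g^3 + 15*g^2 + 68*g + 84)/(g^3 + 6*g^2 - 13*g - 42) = (g + 6)/(g - 3)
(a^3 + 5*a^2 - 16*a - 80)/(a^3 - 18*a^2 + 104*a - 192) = (a^2 + 9*a + 20)/(a^2 - 14*a + 48)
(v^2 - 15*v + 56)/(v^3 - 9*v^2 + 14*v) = (v - 8)/(v*(v - 2))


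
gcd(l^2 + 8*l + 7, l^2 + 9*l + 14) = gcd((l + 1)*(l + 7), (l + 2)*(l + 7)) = l + 7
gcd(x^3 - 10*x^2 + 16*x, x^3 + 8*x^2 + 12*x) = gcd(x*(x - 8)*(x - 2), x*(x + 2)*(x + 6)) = x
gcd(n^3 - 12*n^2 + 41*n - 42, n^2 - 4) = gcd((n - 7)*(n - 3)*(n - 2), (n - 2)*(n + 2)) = n - 2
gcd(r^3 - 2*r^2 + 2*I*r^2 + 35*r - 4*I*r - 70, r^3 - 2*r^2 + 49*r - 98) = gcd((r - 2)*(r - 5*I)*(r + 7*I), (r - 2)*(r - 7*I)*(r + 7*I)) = r^2 + r*(-2 + 7*I) - 14*I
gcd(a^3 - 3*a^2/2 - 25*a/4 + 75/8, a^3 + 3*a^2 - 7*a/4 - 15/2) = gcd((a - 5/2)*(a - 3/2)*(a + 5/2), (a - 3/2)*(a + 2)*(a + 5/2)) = a^2 + a - 15/4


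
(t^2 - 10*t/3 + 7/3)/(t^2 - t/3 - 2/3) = (3*t - 7)/(3*t + 2)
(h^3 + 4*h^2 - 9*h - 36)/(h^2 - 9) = h + 4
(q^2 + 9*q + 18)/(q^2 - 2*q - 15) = (q + 6)/(q - 5)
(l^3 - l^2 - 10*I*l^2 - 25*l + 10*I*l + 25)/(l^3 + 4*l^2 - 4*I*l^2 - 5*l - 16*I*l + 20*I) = (l^2 - 10*I*l - 25)/(l^2 + l*(5 - 4*I) - 20*I)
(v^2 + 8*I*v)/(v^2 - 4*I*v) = (v + 8*I)/(v - 4*I)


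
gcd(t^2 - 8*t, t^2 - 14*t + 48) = t - 8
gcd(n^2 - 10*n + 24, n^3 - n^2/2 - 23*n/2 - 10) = n - 4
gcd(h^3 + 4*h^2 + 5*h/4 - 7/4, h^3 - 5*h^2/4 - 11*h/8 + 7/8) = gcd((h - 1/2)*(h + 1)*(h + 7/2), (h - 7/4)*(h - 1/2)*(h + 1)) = h^2 + h/2 - 1/2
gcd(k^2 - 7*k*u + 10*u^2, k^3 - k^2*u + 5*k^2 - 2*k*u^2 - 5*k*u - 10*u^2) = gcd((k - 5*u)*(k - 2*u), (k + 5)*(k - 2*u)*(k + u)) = -k + 2*u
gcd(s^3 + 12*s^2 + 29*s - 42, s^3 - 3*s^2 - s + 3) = s - 1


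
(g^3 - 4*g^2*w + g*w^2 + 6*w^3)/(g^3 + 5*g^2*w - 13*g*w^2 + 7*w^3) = (g^3 - 4*g^2*w + g*w^2 + 6*w^3)/(g^3 + 5*g^2*w - 13*g*w^2 + 7*w^3)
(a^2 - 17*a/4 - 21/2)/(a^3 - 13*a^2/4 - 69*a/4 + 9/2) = (4*a + 7)/(4*a^2 + 11*a - 3)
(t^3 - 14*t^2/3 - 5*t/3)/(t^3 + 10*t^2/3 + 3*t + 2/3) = t*(t - 5)/(t^2 + 3*t + 2)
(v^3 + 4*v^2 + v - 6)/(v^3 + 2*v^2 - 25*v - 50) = (v^2 + 2*v - 3)/(v^2 - 25)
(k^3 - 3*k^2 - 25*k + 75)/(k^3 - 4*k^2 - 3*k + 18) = (k^2 - 25)/(k^2 - k - 6)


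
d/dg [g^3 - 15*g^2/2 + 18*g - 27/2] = 3*g^2 - 15*g + 18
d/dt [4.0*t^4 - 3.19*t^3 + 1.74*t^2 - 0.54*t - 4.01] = 16.0*t^3 - 9.57*t^2 + 3.48*t - 0.54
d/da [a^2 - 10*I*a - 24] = 2*a - 10*I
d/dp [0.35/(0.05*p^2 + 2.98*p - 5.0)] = (-0.035*p - 1.043)/(0.05*p^2 + 2.98*p - 5.0)^2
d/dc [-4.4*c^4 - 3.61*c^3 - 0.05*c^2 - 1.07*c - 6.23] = -17.6*c^3 - 10.83*c^2 - 0.1*c - 1.07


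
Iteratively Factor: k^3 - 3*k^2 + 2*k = (k - 2)*(k^2 - k) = k*(k - 2)*(k - 1)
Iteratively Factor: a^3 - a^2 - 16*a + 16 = (a - 4)*(a^2 + 3*a - 4) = (a - 4)*(a - 1)*(a + 4)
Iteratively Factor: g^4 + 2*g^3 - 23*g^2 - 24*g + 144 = (g - 3)*(g^3 + 5*g^2 - 8*g - 48) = (g - 3)*(g + 4)*(g^2 + g - 12) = (g - 3)*(g + 4)^2*(g - 3)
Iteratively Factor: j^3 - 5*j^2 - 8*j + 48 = (j - 4)*(j^2 - j - 12) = (j - 4)^2*(j + 3)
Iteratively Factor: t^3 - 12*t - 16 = (t - 4)*(t^2 + 4*t + 4) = (t - 4)*(t + 2)*(t + 2)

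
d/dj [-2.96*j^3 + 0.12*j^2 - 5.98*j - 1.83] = -8.88*j^2 + 0.24*j - 5.98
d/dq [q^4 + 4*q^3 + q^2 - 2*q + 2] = 4*q^3 + 12*q^2 + 2*q - 2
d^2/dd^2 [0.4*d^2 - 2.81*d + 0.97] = 0.800000000000000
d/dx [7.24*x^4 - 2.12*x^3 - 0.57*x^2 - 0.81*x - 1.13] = 28.96*x^3 - 6.36*x^2 - 1.14*x - 0.81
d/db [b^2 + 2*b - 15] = 2*b + 2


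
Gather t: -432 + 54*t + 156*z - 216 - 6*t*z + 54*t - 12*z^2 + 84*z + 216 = t*(108 - 6*z) - 12*z^2 + 240*z - 432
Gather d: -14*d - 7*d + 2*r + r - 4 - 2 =-21*d + 3*r - 6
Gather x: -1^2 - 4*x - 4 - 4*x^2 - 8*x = -4*x^2 - 12*x - 5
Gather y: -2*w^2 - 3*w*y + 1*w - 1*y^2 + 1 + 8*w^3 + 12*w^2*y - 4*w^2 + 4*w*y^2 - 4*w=8*w^3 - 6*w^2 - 3*w + y^2*(4*w - 1) + y*(12*w^2 - 3*w) + 1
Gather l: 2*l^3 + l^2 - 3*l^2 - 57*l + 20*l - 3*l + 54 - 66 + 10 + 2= 2*l^3 - 2*l^2 - 40*l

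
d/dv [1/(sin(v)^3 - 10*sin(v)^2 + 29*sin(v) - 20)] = (-3*sin(v)^2 + 20*sin(v) - 29)*cos(v)/(sin(v)^3 - 10*sin(v)^2 + 29*sin(v) - 20)^2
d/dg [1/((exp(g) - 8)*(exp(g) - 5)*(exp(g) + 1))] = -((exp(g) - 8)*(exp(g) - 5) + (exp(g) - 8)*(exp(g) + 1) + (exp(g) - 5)*(exp(g) + 1))/(4*(exp(g) - 8)^2*(exp(g) - 5)^2*cosh(g/2)^2)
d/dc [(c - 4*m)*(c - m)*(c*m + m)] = m*(3*c^2 - 10*c*m + 2*c + 4*m^2 - 5*m)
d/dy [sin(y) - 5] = cos(y)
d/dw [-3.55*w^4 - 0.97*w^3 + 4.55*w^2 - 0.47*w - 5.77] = -14.2*w^3 - 2.91*w^2 + 9.1*w - 0.47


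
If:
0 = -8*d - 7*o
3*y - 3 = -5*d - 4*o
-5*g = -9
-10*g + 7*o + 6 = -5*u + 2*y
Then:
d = 7 - 7*y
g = 9/5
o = 8*y - 8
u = 68/5 - 54*y/5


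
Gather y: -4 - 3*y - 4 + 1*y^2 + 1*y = y^2 - 2*y - 8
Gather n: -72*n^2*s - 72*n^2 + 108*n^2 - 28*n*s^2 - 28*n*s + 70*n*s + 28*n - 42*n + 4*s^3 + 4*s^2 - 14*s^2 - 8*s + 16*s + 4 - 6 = n^2*(36 - 72*s) + n*(-28*s^2 + 42*s - 14) + 4*s^3 - 10*s^2 + 8*s - 2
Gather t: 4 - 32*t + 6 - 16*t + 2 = 12 - 48*t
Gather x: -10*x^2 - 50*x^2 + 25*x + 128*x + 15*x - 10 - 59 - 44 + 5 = -60*x^2 + 168*x - 108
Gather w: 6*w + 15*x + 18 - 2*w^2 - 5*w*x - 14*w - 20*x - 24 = -2*w^2 + w*(-5*x - 8) - 5*x - 6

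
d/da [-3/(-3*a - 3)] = -1/(a + 1)^2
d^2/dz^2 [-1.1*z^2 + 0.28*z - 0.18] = -2.20000000000000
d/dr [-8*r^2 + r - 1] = 1 - 16*r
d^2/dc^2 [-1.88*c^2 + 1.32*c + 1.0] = -3.76000000000000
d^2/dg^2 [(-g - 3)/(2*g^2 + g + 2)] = 2*(-(g + 3)*(4*g + 1)^2 + (6*g + 7)*(2*g^2 + g + 2))/(2*g^2 + g + 2)^3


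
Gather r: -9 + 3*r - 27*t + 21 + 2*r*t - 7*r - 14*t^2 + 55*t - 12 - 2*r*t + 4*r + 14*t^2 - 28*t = 0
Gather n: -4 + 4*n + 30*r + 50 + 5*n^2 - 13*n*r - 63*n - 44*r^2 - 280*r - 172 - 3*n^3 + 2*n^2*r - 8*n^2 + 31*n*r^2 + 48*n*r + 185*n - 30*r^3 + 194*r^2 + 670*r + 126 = -3*n^3 + n^2*(2*r - 3) + n*(31*r^2 + 35*r + 126) - 30*r^3 + 150*r^2 + 420*r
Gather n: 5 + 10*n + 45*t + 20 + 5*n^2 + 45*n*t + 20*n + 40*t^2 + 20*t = 5*n^2 + n*(45*t + 30) + 40*t^2 + 65*t + 25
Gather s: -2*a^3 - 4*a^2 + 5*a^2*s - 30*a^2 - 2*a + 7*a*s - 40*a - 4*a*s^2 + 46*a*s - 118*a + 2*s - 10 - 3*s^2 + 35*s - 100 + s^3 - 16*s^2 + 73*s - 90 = -2*a^3 - 34*a^2 - 160*a + s^3 + s^2*(-4*a - 19) + s*(5*a^2 + 53*a + 110) - 200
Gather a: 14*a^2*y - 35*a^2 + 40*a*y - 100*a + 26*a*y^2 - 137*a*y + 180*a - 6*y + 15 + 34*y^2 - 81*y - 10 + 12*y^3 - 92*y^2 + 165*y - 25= a^2*(14*y - 35) + a*(26*y^2 - 97*y + 80) + 12*y^3 - 58*y^2 + 78*y - 20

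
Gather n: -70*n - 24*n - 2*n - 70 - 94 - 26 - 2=-96*n - 192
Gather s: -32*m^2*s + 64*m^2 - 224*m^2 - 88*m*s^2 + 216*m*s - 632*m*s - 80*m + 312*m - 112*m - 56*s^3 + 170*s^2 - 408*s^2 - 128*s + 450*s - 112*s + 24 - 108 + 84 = -160*m^2 + 120*m - 56*s^3 + s^2*(-88*m - 238) + s*(-32*m^2 - 416*m + 210)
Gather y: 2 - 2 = 0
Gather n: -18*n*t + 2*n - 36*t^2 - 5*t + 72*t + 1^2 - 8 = n*(2 - 18*t) - 36*t^2 + 67*t - 7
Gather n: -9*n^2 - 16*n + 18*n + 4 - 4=-9*n^2 + 2*n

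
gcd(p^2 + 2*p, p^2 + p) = p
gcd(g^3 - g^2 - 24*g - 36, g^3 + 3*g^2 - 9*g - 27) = g + 3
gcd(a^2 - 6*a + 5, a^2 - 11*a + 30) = a - 5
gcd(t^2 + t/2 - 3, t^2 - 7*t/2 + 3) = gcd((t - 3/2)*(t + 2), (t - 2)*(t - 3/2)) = t - 3/2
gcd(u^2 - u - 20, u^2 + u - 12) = u + 4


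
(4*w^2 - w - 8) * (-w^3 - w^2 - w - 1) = -4*w^5 - 3*w^4 + 5*w^3 + 5*w^2 + 9*w + 8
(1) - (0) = 1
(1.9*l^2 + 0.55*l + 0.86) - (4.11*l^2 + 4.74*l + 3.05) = -2.21*l^2 - 4.19*l - 2.19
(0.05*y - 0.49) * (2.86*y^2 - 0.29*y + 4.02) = 0.143*y^3 - 1.4159*y^2 + 0.3431*y - 1.9698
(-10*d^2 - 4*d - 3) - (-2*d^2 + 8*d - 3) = -8*d^2 - 12*d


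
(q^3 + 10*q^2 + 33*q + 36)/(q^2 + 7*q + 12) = q + 3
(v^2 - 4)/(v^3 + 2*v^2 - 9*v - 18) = (v - 2)/(v^2 - 9)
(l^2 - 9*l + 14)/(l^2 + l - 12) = (l^2 - 9*l + 14)/(l^2 + l - 12)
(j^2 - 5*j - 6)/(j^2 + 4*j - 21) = (j^2 - 5*j - 6)/(j^2 + 4*j - 21)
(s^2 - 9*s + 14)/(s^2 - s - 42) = (s - 2)/(s + 6)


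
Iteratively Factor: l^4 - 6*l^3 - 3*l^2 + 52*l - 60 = (l - 2)*(l^3 - 4*l^2 - 11*l + 30) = (l - 2)^2*(l^2 - 2*l - 15) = (l - 5)*(l - 2)^2*(l + 3)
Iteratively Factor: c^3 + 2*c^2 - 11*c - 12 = (c + 1)*(c^2 + c - 12) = (c - 3)*(c + 1)*(c + 4)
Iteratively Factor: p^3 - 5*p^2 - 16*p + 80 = (p + 4)*(p^2 - 9*p + 20) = (p - 5)*(p + 4)*(p - 4)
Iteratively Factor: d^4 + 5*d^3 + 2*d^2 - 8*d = (d + 4)*(d^3 + d^2 - 2*d) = (d - 1)*(d + 4)*(d^2 + 2*d) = d*(d - 1)*(d + 4)*(d + 2)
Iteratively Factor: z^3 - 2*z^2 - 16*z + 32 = (z + 4)*(z^2 - 6*z + 8) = (z - 4)*(z + 4)*(z - 2)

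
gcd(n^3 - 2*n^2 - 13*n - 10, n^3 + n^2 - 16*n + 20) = 1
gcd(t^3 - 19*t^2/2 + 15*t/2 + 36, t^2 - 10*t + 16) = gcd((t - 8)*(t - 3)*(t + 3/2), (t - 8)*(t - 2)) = t - 8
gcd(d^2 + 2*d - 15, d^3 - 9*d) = d - 3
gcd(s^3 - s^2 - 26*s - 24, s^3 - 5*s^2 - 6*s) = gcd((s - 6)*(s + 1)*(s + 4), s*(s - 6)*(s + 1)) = s^2 - 5*s - 6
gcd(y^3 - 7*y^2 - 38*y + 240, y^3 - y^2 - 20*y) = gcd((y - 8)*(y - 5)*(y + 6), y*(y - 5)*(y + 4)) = y - 5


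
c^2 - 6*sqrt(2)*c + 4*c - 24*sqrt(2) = (c + 4)*(c - 6*sqrt(2))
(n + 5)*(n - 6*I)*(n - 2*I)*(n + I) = n^4 + 5*n^3 - 7*I*n^3 - 4*n^2 - 35*I*n^2 - 20*n - 12*I*n - 60*I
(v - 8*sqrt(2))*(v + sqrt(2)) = v^2 - 7*sqrt(2)*v - 16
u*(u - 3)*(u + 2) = u^3 - u^2 - 6*u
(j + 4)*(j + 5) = j^2 + 9*j + 20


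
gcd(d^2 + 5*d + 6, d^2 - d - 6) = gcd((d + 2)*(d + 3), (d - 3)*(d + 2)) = d + 2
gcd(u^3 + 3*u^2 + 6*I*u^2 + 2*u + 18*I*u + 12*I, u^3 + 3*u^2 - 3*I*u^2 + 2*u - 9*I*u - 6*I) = u^2 + 3*u + 2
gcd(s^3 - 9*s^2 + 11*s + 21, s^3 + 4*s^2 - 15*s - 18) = s^2 - 2*s - 3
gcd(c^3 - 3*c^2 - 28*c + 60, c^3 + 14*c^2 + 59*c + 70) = c + 5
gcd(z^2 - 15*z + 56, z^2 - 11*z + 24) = z - 8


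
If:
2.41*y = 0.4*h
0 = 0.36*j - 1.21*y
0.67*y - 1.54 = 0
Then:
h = 13.85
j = 7.73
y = 2.30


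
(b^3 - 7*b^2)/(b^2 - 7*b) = b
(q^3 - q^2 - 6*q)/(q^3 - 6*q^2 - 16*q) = (q - 3)/(q - 8)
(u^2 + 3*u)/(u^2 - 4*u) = (u + 3)/(u - 4)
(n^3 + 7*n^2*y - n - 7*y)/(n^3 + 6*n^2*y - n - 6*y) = (n + 7*y)/(n + 6*y)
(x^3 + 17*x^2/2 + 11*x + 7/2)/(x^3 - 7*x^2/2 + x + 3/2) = (x^2 + 8*x + 7)/(x^2 - 4*x + 3)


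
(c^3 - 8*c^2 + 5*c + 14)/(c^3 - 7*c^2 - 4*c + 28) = (c + 1)/(c + 2)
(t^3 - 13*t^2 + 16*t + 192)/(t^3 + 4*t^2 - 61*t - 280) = (t^2 - 5*t - 24)/(t^2 + 12*t + 35)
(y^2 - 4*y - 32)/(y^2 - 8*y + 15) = (y^2 - 4*y - 32)/(y^2 - 8*y + 15)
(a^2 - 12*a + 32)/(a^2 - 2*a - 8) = (a - 8)/(a + 2)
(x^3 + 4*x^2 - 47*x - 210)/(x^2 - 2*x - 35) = x + 6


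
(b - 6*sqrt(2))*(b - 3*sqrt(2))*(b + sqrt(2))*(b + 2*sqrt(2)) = b^4 - 6*sqrt(2)*b^3 - 14*b^2 + 72*sqrt(2)*b + 144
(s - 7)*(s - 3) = s^2 - 10*s + 21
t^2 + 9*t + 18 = (t + 3)*(t + 6)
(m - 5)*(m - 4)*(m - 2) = m^3 - 11*m^2 + 38*m - 40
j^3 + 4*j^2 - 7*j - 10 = (j - 2)*(j + 1)*(j + 5)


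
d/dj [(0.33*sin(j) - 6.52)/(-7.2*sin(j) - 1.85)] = -47.5545*cos(j)/(7.2*sin(j) + 1.85)^2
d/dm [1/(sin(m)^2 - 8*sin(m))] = 2*(4 - sin(m))*cos(m)/((sin(m) - 8)^2*sin(m)^2)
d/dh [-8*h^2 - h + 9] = -16*h - 1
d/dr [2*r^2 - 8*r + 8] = 4*r - 8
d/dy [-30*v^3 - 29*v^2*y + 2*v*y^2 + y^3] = -29*v^2 + 4*v*y + 3*y^2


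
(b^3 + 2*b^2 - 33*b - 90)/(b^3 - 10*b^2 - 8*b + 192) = (b^2 + 8*b + 15)/(b^2 - 4*b - 32)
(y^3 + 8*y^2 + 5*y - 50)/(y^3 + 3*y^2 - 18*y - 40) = (y^2 + 3*y - 10)/(y^2 - 2*y - 8)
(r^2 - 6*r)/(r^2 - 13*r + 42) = r/(r - 7)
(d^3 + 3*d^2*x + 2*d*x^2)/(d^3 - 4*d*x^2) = (-d - x)/(-d + 2*x)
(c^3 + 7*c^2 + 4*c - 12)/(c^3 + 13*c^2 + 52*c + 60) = (c - 1)/(c + 5)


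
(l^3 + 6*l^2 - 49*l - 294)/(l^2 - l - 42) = l + 7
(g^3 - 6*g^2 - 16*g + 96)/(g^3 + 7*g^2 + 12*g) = (g^2 - 10*g + 24)/(g*(g + 3))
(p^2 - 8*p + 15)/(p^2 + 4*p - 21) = (p - 5)/(p + 7)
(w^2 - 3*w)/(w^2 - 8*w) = (w - 3)/(w - 8)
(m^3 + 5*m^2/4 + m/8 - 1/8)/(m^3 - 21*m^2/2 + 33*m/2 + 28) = (8*m^2 + 2*m - 1)/(4*(2*m^2 - 23*m + 56))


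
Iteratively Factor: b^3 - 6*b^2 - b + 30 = (b + 2)*(b^2 - 8*b + 15) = (b - 3)*(b + 2)*(b - 5)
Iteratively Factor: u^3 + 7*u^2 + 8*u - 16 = (u + 4)*(u^2 + 3*u - 4) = (u - 1)*(u + 4)*(u + 4)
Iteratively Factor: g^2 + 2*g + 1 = (g + 1)*(g + 1)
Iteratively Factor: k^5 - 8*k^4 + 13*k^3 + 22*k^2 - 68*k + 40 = (k + 2)*(k^4 - 10*k^3 + 33*k^2 - 44*k + 20) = (k - 2)*(k + 2)*(k^3 - 8*k^2 + 17*k - 10) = (k - 2)^2*(k + 2)*(k^2 - 6*k + 5) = (k - 2)^2*(k - 1)*(k + 2)*(k - 5)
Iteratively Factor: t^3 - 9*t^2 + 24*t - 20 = (t - 5)*(t^2 - 4*t + 4) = (t - 5)*(t - 2)*(t - 2)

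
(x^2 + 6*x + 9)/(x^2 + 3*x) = (x + 3)/x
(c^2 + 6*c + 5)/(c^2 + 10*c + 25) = (c + 1)/(c + 5)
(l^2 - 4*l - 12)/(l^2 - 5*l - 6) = (l + 2)/(l + 1)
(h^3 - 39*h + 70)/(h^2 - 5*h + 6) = (h^2 + 2*h - 35)/(h - 3)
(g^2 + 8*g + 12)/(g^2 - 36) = (g + 2)/(g - 6)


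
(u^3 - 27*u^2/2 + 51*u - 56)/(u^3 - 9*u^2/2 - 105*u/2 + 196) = (u - 2)/(u + 7)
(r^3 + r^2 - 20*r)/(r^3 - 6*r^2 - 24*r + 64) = r*(r^2 + r - 20)/(r^3 - 6*r^2 - 24*r + 64)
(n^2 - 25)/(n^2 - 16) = (n^2 - 25)/(n^2 - 16)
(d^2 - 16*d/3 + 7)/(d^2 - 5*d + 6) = (d - 7/3)/(d - 2)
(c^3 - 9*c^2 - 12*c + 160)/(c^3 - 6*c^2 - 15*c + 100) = (c - 8)/(c - 5)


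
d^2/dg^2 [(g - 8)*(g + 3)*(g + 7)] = 6*g + 4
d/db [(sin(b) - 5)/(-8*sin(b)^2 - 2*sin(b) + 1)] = (8*sin(b)^2 - 80*sin(b) - 9)*cos(b)/((2*sin(b) + 1)^2*(4*sin(b) - 1)^2)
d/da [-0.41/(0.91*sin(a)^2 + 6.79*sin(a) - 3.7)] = (0.7462*sin(a) + 2.7839)*cos(a)/(0.91*sin(a)^2 + 6.79*sin(a) - 3.7)^2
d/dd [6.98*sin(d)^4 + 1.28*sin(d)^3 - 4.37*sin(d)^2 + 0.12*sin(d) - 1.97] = (27.92*sin(d)^3 + 3.84*sin(d)^2 - 8.74*sin(d) + 0.12)*cos(d)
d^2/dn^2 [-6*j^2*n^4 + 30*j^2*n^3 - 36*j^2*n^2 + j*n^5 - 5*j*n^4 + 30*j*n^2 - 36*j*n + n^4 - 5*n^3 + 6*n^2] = -72*j^2*n^2 + 180*j^2*n - 72*j^2 + 20*j*n^3 - 60*j*n^2 + 60*j + 12*n^2 - 30*n + 12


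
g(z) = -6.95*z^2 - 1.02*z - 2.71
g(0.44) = -4.50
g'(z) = -13.9*z - 1.02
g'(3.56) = -50.50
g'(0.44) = -7.14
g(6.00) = -259.03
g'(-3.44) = 46.80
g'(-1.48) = 19.55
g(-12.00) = -991.27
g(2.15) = -37.03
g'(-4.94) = 67.65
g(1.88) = -29.19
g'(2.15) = -30.90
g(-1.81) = -23.63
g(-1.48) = -16.42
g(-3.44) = -81.44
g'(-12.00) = 165.78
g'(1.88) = -27.15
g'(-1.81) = 24.14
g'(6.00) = -84.42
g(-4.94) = -167.28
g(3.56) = -94.42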